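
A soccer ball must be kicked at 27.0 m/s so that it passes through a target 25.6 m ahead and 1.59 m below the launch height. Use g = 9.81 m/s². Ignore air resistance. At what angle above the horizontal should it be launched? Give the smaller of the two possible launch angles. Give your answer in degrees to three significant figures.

Trajectory: y = x tanθ − g x² (1 + tan²θ)/(2v₀²). With x = 25.6, y = −1.59, v₀ = 27.0, g = 9.81:
4.410 tan²θ − 25.6 tanθ + (2.820) = 0.
tanθ = [25.6 ± √(25.6² − 4 × 4.410 × (2.820))] / (2 × 4.410) = (25.6 ± 24.61) / 8.819, giving tanθ = 0.1123 or 5.693.
θ = 6.408° or 80.04°; the smaller is 6.408°.

6.41°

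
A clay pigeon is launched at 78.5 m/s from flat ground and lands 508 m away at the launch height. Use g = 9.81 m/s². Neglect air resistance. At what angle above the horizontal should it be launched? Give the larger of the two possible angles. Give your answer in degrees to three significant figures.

63.0°

R = v₀² sin 2θ / g gives sin 2θ = gR/v₀² = 9.81·508/78.5² = 0.8087.
2θ = 53.97° or 180° − 53.97° = 126.0°, so θ = 26.99° or 63.01°.
The larger angle is 63.01°.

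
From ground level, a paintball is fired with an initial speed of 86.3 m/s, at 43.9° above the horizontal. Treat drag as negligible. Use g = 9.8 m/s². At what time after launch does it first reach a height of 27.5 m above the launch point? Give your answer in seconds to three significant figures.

0.478 s

Horizontal component vₓ = 86.30 cos 43.9° = 62.18 m/s; vertical v_y0 = 86.30 sin 43.9° = 59.84 m/s.
Height y(t) = 59.84 t − 4.900 t² = 27.5 gives 4.900 t² − 59.84 t + 27.5 = 0.
Quadratic formula: t = (59.84 ± √3041.9) / 9.80 = (59.84 ± 55.15) / 9.80 → t = 0.4783 s or 11.73 s.
The first (ascending) time is 0.4783 s.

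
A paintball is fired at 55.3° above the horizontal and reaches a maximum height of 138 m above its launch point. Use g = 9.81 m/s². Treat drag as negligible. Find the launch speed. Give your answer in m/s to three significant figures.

63.3 m/s

At the peak v_y = 0, so v_y0 = √(2gH) = √(2 × 9.81 × 138) = 52.03 m/s.
v_y0 = v₀ sin θ ⇒ v₀ = 52.03 / sin 55.3° = 63.29 m/s.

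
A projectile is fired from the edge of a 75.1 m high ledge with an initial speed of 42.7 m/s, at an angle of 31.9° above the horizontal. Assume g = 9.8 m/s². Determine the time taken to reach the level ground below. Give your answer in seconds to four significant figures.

6.844 s

vₓ = 42.70 cos 31.9° = 36.25 m/s; v_y0 = 42.70 sin 31.9° = 22.56 m/s.
With up positive and y = 0 at the ground: y(t) = 75.1 + (22.56) t − 4.900 t². Setting y = 0 and taking the positive root: t = [22.56 + √(22.56² + 2·9.80·75.1)] / 9.80 = (22.56 + 44.51) / 9.80 = 6.844 s.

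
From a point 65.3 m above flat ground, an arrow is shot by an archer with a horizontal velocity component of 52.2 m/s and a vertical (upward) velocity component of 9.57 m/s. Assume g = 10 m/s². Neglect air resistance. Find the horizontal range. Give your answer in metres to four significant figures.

The projectile lands when y = 65.3 + (9.570) t − ½·10.0·t² = 0. Positive root: t = (9.570 + √(9.570² + 2·10.0·65.3)) / 10.0 = (9.570 + 37.38) / 10.0 = 4.695 s.
Horizontal distance: R = vₓ t = 52.20 × 4.695 = 245.1 m.

245.1 m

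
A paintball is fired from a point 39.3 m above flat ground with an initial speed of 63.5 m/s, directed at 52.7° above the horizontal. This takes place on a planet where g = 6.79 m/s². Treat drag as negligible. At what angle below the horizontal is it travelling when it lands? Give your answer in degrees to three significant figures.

55.3°

Components: vₓ = 63.50 cos 52.7° = 38.48 m/s, v_y0 = 63.50 sin 52.7° = 50.51 m/s.
Vertical motion (up positive, ground at y = 0): 3.395 t² − (50.51) t − 39.3 = 0, so t = (50.51 + √(50.51² + 2·6.79·39.3)) / 6.79 = (50.51 + 55.54) / 6.79 = 15.62 s.
At impact: v_y = v_y0 − g t = −55.54 m/s; vₓ = 38.48 m/s.
Angle below horizontal: arctan(|v_y|/vₓ) = arctan(55.54/38.48) = 55.29°.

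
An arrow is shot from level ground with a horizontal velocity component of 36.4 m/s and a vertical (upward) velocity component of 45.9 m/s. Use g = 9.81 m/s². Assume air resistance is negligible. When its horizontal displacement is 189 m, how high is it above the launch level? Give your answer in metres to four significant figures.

Time to reach x = 189 m: t = x/vₓ = 189/36.40 = 5.192 s.
Height: y = v_y0 t − ½ g t² = 45.90 × 5.192 − 4.905 × 5.192² = 238.3 − 132.2 = 106.1 m.

106.1 m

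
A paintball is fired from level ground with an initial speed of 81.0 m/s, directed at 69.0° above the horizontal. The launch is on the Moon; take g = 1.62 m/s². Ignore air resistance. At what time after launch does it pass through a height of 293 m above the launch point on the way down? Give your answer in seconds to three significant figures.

89.3 s

Resolve: vₓ = 81.00 cos 69.0° = 29.03 m/s and v_y0 = 81.00 sin 69.0° = 75.62 m/s.
Set y = v_y0 t − ½ g t² = 293: 0.8100 t² − 75.62 t + 293 = 0.
t = [75.62 ± √(75.62² − 2·1.62·293)] / 1.62 = (75.62 ± 69.06) / 1.62, so t = 4.050 s or t = 89.31 s.
The descending-branch root is 89.31 s.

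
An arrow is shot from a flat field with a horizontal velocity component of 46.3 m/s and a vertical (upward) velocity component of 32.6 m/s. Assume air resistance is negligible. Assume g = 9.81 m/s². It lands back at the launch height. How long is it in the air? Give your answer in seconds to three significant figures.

It returns to y = 0 when t = 2 v_y0 / g = 2(32.60)/9.81 = 6.646 s.

6.65 s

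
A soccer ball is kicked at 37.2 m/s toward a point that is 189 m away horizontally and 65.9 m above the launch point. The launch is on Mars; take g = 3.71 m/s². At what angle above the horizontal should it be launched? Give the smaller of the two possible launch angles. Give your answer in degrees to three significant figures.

Trajectory: y = x tanθ − g x² (1 + tan²θ)/(2v₀²). With x = 189, y = 65.9, v₀ = 37.2, g = 3.71:
47.88 tan²θ − 189 tanθ + (113.8) = 0.
tanθ = [189 ± √(189² − 4 × 47.88 × (113.8))] / (2 × 47.88) = (189 ± 118.0) / 95.77, giving tanθ = 0.7412 or 3.206.
θ = 36.55° or 72.68°; the smaller is 36.55°.

36.5°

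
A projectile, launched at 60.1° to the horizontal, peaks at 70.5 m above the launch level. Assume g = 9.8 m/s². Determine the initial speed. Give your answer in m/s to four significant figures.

At the peak v_y = 0, so v_y0 = √(2gH) = √(2 × 9.80 × 70.5) = 37.17 m/s.
v_y0 = v₀ sin θ ⇒ v₀ = 37.17 / sin 60.1° = 42.88 m/s.

42.88 m/s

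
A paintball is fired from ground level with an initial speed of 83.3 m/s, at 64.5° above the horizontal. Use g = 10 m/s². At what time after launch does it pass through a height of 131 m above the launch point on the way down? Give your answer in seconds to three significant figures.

13.0 s

Components: vₓ = 83.30 cos 64.5° = 35.86 m/s, v_y0 = 83.30 sin 64.5° = 75.19 m/s.
Set y = v_y0 t − ½ g t² = 131: 5.000 t² − 75.19 t + 131 = 0.
t = [75.19 ± √(75.19² − 2·10.0·131)] / 10.0 = (75.19 ± 55.07) / 10.0, so t = 2.011 s or t = 13.03 s.
The descending-branch root is 13.03 s.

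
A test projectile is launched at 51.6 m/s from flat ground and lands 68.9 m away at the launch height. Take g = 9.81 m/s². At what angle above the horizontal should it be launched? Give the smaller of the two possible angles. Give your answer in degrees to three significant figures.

7.35°

Level-ground range R = v₀² sin(2θ)/g ⇒ sin(2θ) = gR/v₀² = 9.81 × 68.9 / 51.6² = 0.2539.
2θ = 14.71° or 180° − 14.71° = 165.3°, so θ = 7.353° or 82.65°.
The smaller angle is 7.353°.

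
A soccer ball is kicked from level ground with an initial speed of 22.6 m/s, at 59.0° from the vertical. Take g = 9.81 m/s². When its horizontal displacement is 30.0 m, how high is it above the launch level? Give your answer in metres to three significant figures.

6.26 m

Horizontal component vₓ = 22.60 sin 59.0° = 19.37 m/s; vertical v_y0 = 22.60 cos 59.0° = 11.64 m/s.
Time to reach x = 30.0 m: t = x/vₓ = 30.0/19.37 = 1.549 s.
Height: y = v_y0 t − ½ g t² = 11.64 × 1.549 − 4.905 × 1.549² = 18.03 − 11.76 = 6.262 m.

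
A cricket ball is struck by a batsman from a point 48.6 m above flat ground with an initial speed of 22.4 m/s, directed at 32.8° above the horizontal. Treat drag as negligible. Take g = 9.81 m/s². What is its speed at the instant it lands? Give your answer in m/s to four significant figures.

38.15 m/s

Horizontal component vₓ = 22.40 cos 32.8° = 18.83 m/s; vertical v_y0 = 22.40 sin 32.8° = 12.13 m/s.
The projectile lands when y = 48.6 + (12.13) t − ½·9.81·t² = 0. Positive root: t = (12.13 + √(12.13² + 2·9.81·48.6)) / 9.81 = (12.13 + 33.18) / 9.81 = 4.619 s.
Vertical velocity at impact: v_y = v_y0 − g t = 12.13 − 9.81 × 4.619 = −33.18 m/s.
Speed: |v| = √(vₓ² + v_y²) = √(18.83² + 33.18²) = 38.15 m/s.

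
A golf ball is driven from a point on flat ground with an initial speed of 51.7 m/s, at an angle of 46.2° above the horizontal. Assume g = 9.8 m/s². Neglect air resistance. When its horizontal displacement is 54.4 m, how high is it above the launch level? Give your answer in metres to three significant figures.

45.4 m

Components: vₓ = 51.70 cos 46.2° = 35.78 m/s, v_y0 = 51.70 sin 46.2° = 37.32 m/s.
x = vₓ t ⇒ t = 54.4/35.78 = 1.520 s.
Height: y = v_y0 t − ½ g t² = 37.32 × 1.520 − 4.900 × 1.520² = 56.73 − 11.32 = 45.40 m.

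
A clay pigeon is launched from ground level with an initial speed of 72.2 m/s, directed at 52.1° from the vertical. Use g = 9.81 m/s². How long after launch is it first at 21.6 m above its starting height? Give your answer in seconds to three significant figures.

Components: vₓ = 72.20 sin 52.1° = 56.97 m/s, v_y0 = 72.20 cos 52.1° = 44.35 m/s.
Require v_y0 t − ½ g t² = 21.6, i.e. 4.905 t² − 44.35 t + 21.6 = 0.
Quadratic formula: t = (44.35 ± √1543.3) / 9.81 = (44.35 ± 39.28) / 9.81 → t = 0.5165 s or 8.526 s.
The first (ascending) time is 0.5165 s.

0.517 s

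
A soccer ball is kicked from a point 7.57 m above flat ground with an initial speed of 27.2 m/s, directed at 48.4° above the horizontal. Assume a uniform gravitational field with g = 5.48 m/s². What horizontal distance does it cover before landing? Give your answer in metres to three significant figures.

140 m

Horizontal component vₓ = 27.20 cos 48.4° = 18.06 m/s; vertical v_y0 = 27.20 sin 48.4° = 20.34 m/s.
The projectile lands when y = 7.57 + (20.34) t − ½·5.48·t² = 0. Positive root: t = (20.34 + √(20.34² + 2·5.48·7.57)) / 5.48 = (20.34 + 22.29) / 5.48 = 7.779 s.
Horizontal distance: R = vₓ t = 18.06 × 7.779 = 140.5 m.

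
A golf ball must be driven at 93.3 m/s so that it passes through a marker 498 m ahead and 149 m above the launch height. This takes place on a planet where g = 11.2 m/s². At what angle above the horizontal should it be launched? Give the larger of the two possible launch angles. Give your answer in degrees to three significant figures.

Trajectory: y = x tanθ − g x² (1 + tan²θ)/(2v₀²). With x = 498, y = 149, v₀ = 93.3, g = 11.2:
159.5 tan²θ − 498 tanθ + (308.5) = 0.
tanθ = [498 ± √(498² − 4 × 159.5 × (308.5))] / (2 × 159.5) = (498 ± 226.0) / 319.1, giving tanθ = 0.8523 or 2.269.
θ = 40.44° or 66.22°; the larger is 66.22°.

66.2°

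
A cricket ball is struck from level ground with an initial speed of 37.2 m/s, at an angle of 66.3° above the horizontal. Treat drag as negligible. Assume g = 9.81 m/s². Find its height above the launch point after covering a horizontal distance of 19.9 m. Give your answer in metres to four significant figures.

Horizontal component vₓ = 37.20 cos 66.3° = 14.95 m/s; vertical v_y0 = 37.20 sin 66.3° = 34.06 m/s.
At x = 19.9 m, t = x/vₓ = 19.9/14.95 = 1.331 s.
Height: y = v_y0 t − ½ g t² = 34.06 × 1.331 − 4.905 × 1.331² = 45.33 − 8.688 = 36.65 m.

36.65 m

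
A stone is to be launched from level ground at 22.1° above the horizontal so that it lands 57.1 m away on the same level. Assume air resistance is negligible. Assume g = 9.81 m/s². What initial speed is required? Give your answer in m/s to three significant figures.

28.3 m/s

From R = (v₀² / g) sin 2θ: v₀ = √(gR / sin 2θ).
v₀ = √(9.81 × 57.1 / sin 44.20°) = √(560.2 / 0.6972) = √803.47 = 28.35 m/s.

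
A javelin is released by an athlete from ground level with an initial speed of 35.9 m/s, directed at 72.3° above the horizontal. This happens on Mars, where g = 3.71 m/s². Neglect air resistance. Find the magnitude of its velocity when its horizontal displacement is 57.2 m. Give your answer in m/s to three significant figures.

Horizontal component vₓ = 35.90 cos 72.3° = 10.91 m/s; vertical v_y0 = 35.90 sin 72.3° = 34.20 m/s.
Time to reach x = 57.2 m: t = x/vₓ = 57.2/10.91 = 5.241 s.
Vertical velocity there: v_y = v_y0 − g t = 34.20 − 3.71 × 5.241 = 14.76 m/s.
Speed: √(vₓ² + v_y²) = √(10.91² + 14.76²) = 18.36 m/s.

18.4 m/s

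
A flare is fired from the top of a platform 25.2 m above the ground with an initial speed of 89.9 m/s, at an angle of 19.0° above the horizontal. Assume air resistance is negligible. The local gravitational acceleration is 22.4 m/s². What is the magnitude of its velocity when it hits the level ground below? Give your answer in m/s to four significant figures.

95.97 m/s

vₓ = 89.90 cos 19.0° = 85.00 m/s; v_y0 = 89.90 sin 19.0° = 29.27 m/s.
The projectile lands when y = 25.2 + (29.27) t − ½·22.4·t² = 0. Positive root: t = (29.27 + √(29.27² + 2·22.4·25.2)) / 22.4 = (29.27 + 44.56) / 22.4 = 3.296 s.
Vertical velocity at impact: v_y = v_y0 − g t = 29.27 − 22.4 × 3.296 = −44.56 m/s.
Speed: |v| = √(vₓ² + v_y²) = √(85.00² + 44.56²) = 95.97 m/s.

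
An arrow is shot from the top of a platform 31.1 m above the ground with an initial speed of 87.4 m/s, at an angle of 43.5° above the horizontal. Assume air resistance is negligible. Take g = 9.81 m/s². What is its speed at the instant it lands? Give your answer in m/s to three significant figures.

Components: vₓ = 87.40 cos 43.5° = 63.40 m/s, v_y0 = 87.40 sin 43.5° = 60.16 m/s.
The projectile lands when y = 31.1 + (60.16) t − ½·9.81·t² = 0. Positive root: t = (60.16 + √(60.16² + 2·9.81·31.1)) / 9.81 = (60.16 + 65.04) / 9.81 = 12.76 s.
Vertical velocity at impact: v_y = v_y0 − g t = 60.16 − 9.81 × 12.76 = −65.04 m/s.
Speed: |v| = √(vₓ² + v_y²) = √(63.40² + 65.04²) = 90.82 m/s.

90.8 m/s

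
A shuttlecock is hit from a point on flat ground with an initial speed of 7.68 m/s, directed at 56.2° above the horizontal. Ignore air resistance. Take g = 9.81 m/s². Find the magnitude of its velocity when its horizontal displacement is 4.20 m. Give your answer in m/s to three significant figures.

Components: vₓ = 7.680 cos 56.2° = 4.272 m/s, v_y0 = 7.680 sin 56.2° = 6.382 m/s.
At x = 4.20 m, t = x/vₓ = 4.20/4.272 = 0.9831 s.
Vertical velocity there: v_y = v_y0 − g t = 6.382 − 9.81 × 0.9831 = −3.262 m/s.
Speed: √(vₓ² + v_y²) = √(4.272² + 3.262²) = 5.375 m/s.

5.38 m/s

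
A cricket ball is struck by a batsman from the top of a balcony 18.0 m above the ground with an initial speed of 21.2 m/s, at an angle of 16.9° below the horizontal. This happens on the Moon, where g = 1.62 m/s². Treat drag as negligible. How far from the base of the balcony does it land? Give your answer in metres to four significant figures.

45.71 m

Components: vₓ = 21.20 cos 16.9° = 20.28 m/s, v_y0 = −6.163 m/s (downward).
With up positive and y = 0 at the ground: y(t) = 18.0 + (−6.163) t − 0.8100 t². Setting y = 0 and taking the positive root: t = [−6.163 + √(6.163² + 2·1.62·18.0)] / 1.62 = (−6.163 + 9.813) / 1.62 = 2.253 s.
Horizontal distance: R = vₓ t = 20.28 × 2.253 = 45.71 m.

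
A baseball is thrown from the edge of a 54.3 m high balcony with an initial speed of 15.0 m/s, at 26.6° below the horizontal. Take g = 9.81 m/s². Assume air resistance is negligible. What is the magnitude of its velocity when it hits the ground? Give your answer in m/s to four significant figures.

vₓ = 15.00 cos 26.6° = 13.41 m/s; v_y0 = −6.716 m/s (downward).
The projectile lands when y = 54.3 + (−6.716) t − ½·9.81·t² = 0. Positive root: t = (−6.716 + √(6.716² + 2·9.81·54.3)) / 9.81 = (−6.716 + 33.32) / 9.81 = 2.712 s.
Vertical velocity at impact: v_y = v_y0 − g t = −6.716 − 9.81 × 2.712 = −33.32 m/s.
Speed: |v| = √(vₓ² + v_y²) = √(13.41² + 33.32²) = 35.92 m/s.

35.92 m/s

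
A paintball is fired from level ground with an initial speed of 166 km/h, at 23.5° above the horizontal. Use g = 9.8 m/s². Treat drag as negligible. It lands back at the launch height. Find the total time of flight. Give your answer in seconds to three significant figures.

Convert: 166 km/h = 166/3.6 = 46.11 m/s.
Resolve: vₓ = 46.11 cos 23.5° = 42.29 m/s and v_y0 = 46.11 sin 23.5° = 18.39 m/s.
Time of flight on level ground: T = 2 v_y0 / g = 2 × 18.39 / 9.80 = 3.752 s.

3.75 s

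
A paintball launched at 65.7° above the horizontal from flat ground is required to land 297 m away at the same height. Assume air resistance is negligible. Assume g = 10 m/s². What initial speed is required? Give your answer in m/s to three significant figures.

62.9 m/s

On level ground R = v₀² sin 2θ / g ⇒ v₀ = √(gR / sin 2θ).
v₀ = √(10.0 × 297 / sin 131.4°) = √(2970 / 0.7501) = √3959.4 = 62.92 m/s.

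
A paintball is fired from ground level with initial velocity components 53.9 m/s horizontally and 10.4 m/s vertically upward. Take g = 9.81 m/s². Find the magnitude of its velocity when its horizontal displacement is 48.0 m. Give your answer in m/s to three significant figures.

x = vₓ t ⇒ t = 48.0/53.90 = 0.8905 s.
Vertical velocity there: v_y = v_y0 − g t = 10.40 − 9.81 × 0.8905 = 1.664 m/s.
Speed: √(vₓ² + v_y²) = √(53.90² + 1.664²) = 53.93 m/s.

53.9 m/s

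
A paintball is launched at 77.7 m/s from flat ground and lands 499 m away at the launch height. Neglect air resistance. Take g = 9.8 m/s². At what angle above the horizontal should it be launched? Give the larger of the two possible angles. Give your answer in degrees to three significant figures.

From R = (v₀²/g) sin 2θ: sin 2θ = 9.80 × 499 / 6037.3 = 0.8100.
2θ = 54.10° or 180° − 54.10° = 125.9°, so θ = 27.05° or 62.95°.
The larger angle is 62.95°.

63.0°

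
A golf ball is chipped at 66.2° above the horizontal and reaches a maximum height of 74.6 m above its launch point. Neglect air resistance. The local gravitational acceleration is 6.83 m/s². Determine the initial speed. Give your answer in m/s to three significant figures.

34.9 m/s

At the peak v_y = 0, so v_y0 = √(2gH) = √(2 × 6.83 × 74.6) = 31.92 m/s.
v_y0 = v₀ sin θ ⇒ v₀ = 31.92 / sin 66.2° = 34.89 m/s.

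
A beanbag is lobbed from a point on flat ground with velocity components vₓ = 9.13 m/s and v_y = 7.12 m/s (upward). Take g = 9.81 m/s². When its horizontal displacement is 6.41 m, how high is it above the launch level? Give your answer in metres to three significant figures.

2.58 m

At x = 6.41 m, t = x/vₓ = 6.41/9.130 = 0.7021 s.
Height: y = v_y0 t − ½ g t² = 7.120 × 0.7021 − 4.905 × 0.7021² = 4.999 − 2.418 = 2.581 m.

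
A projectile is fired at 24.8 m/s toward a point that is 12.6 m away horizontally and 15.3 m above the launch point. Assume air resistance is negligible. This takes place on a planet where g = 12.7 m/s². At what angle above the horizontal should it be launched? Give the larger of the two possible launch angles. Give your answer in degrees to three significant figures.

80.5°

Trajectory: y = x tanθ − g x² (1 + tan²θ)/(2v₀²). With x = 12.6, y = 15.3, v₀ = 24.8, g = 12.7:
1.639 tan²θ − 12.6 tanθ + (16.94) = 0.
tanθ = [12.6 ± √(12.6² − 4 × 1.639 × (16.94))] / (2 × 1.639) = (12.6 ± 6.906) / 3.278, giving tanθ = 1.737 or 5.950.
θ = 60.07° or 80.46°; the larger is 80.46°.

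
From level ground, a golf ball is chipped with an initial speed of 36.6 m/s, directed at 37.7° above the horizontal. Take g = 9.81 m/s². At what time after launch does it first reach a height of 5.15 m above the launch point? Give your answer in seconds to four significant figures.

0.2430 s

Components: vₓ = 36.60 cos 37.7° = 28.96 m/s, v_y0 = 36.60 sin 37.7° = 22.38 m/s.
Require v_y0 t − ½ g t² = 5.15, i.e. 4.905 t² − 22.38 t + 5.15 = 0.
t = [22.38 ± √(22.38² − 2·9.81·5.15)] / 9.81 = (22.38 ± 20.00) / 9.81, so t = 0.2430 s or t = 4.320 s.
The first (ascending) time is 0.2430 s.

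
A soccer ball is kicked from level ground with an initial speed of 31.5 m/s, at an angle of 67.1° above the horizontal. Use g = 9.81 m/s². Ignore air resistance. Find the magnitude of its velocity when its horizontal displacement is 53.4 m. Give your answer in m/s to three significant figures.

18.4 m/s

vₓ = 31.50 cos 67.1° = 12.26 m/s; v_y0 = 31.50 sin 67.1° = 29.02 m/s.
At x = 53.4 m, t = x/vₓ = 53.4/12.26 = 4.357 s.
Vertical velocity there: v_y = v_y0 − g t = 29.02 − 9.81 × 4.357 = −13.72 m/s.
Speed: √(vₓ² + v_y²) = √(12.26² + 13.72²) = 18.40 m/s.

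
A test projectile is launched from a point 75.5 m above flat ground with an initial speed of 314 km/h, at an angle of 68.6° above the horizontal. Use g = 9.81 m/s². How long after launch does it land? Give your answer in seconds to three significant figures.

17.4 s

Convert: 314 km/h = 314/3.6 = 87.22 m/s.
Components: vₓ = 87.22 cos 68.6° = 31.83 m/s, v_y0 = 87.22 sin 68.6° = 81.21 m/s.
With up positive and y = 0 at the ground: y(t) = 75.5 + (81.21) t − 4.905 t². Setting y = 0 and taking the positive root: t = [81.21 + √(81.21² + 2·9.81·75.5)] / 9.81 = (81.21 + 89.87) / 9.81 = 17.44 s.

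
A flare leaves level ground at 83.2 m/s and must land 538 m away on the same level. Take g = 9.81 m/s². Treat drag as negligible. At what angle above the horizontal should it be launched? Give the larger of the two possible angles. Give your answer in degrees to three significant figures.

From R = (v₀²/g) sin 2θ: sin 2θ = 9.81 × 538 / 6922.2 = 0.7624.
2θ = 49.68° or 180° − 49.68° = 130.3°, so θ = 24.84° or 65.16°.
The larger angle is 65.16°.

65.2°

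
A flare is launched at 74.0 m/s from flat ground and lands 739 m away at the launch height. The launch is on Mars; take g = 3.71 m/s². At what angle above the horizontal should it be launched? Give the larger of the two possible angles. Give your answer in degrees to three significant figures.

From R = (v₀²/g) sin 2θ: sin 2θ = 3.71 × 739 / 5476.0 = 0.5007.
2θ = 30.04° or 180° − 30.04° = 150.0°, so θ = 15.02° or 74.98°.
The larger angle is 74.98°.

75.0°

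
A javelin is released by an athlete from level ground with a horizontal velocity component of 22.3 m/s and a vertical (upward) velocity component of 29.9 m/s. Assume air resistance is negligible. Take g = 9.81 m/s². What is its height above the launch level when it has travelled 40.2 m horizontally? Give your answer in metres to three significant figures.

38.0 m

x = vₓ t ⇒ t = 40.2/22.30 = 1.803 s.
Height: y = v_y0 t − ½ g t² = 29.90 × 1.803 − 4.905 × 1.803² = 53.90 − 15.94 = 37.96 m.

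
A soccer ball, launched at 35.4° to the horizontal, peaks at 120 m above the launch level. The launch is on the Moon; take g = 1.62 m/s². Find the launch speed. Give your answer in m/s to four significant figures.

34.04 m/s

At the peak v_y = 0, so v_y0 = √(2gH) = √(2 × 1.62 × 120) = 19.72 m/s.
v_y0 = v₀ sin θ ⇒ v₀ = 19.72 / sin 35.4° = 34.04 m/s.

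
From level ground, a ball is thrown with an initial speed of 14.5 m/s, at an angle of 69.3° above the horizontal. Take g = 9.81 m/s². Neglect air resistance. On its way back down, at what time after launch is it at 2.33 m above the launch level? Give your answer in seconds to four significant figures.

2.581 s

Horizontal component vₓ = 14.50 cos 69.3° = 5.125 m/s; vertical v_y0 = 14.50 sin 69.3° = 13.56 m/s.
Require v_y0 t − ½ g t² = 2.33, i.e. 4.905 t² − 13.56 t + 2.33 = 0.
t = [13.56 ± √(13.56² − 2·9.81·2.33)] / 9.81 = (13.56 ± 11.76) / 9.81, so t = 0.1840 s or t = 2.581 s.
The descending-branch root is 2.581 s.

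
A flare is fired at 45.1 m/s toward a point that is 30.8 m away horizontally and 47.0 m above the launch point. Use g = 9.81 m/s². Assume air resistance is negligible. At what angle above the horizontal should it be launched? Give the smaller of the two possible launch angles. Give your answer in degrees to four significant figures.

Trajectory: y = x tanθ − g x² (1 + tan²θ)/(2v₀²). With x = 30.8, y = 47.0, v₀ = 45.1, g = 9.81:
2.288 tan²θ − 30.8 tanθ + (49.29) = 0.
tanθ = [30.8 ± √(30.8² − 4 × 2.288 × (49.29))] / (2 × 2.288) = (30.8 ± 22.31) / 4.575, giving tanθ = 1.856 or 11.61.
θ = 61.69° or 85.08°; the smaller is 61.69°.

61.69°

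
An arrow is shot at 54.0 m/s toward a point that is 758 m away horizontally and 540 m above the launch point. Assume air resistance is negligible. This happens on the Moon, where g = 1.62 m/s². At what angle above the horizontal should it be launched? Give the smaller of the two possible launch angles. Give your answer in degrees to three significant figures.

Trajectory: y = x tanθ − g x² (1 + tan²θ)/(2v₀²). With x = 758, y = 540, v₀ = 54.0, g = 1.62:
159.6 tan²θ − 758 tanθ + (699.6) = 0.
tanθ = [758 ± √(758² − 4 × 159.6 × (699.6))] / (2 × 159.6) = (758 ± 357.7) / 319.2, giving tanθ = 1.254 or 3.495.
θ = 51.43° or 74.03°; the smaller is 51.43°.

51.4°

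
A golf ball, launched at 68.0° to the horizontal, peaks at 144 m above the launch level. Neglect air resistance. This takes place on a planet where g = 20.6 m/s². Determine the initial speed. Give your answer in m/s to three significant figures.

At the peak v_y = 0, so v_y0 = √(2gH) = √(2 × 20.6 × 144) = 77.02 m/s.
v_y0 = v₀ sin θ ⇒ v₀ = 77.02 / sin 68.0° = 83.07 m/s.

83.1 m/s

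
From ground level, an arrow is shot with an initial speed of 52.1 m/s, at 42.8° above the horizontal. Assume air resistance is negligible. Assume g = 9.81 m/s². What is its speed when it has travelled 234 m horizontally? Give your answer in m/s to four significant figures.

Components: vₓ = 52.10 cos 42.8° = 38.23 m/s, v_y0 = 52.10 sin 42.8° = 35.40 m/s.
Time to reach x = 234 m: t = x/vₓ = 234/38.23 = 6.121 s.
Vertical velocity there: v_y = v_y0 − g t = 35.40 − 9.81 × 6.121 = −24.65 m/s.
Speed: √(vₓ² + v_y²) = √(38.23² + 24.65²) = 45.49 m/s.

45.49 m/s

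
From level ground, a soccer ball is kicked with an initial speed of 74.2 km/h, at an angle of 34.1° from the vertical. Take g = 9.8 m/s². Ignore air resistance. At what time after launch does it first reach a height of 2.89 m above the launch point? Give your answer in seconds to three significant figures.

0.178 s

Convert: 74.2 km/h = 74.2/3.6 = 20.61 m/s.
Components: vₓ = 20.61 sin 34.1° = 11.56 m/s, v_y0 = 20.61 cos 34.1° = 17.07 m/s.
Height y(t) = 17.07 t − 4.900 t² = 2.89 gives 4.900 t² − 17.07 t + 2.89 = 0.
Quadratic formula: t = (17.07 ± √234.65) / 9.80 = (17.07 ± 15.32) / 9.80 → t = 0.1785 s or 3.305 s.
The first (ascending) time is 0.1785 s.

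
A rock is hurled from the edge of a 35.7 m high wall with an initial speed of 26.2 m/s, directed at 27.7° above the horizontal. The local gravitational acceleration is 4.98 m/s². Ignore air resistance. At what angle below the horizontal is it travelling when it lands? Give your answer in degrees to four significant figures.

44.06°

Components: vₓ = 26.20 cos 27.7° = 23.20 m/s, v_y0 = 26.20 sin 27.7° = 12.18 m/s.
With up positive and y = 0 at the ground: y(t) = 35.7 + (12.18) t − 2.490 t². Setting y = 0 and taking the positive root: t = [12.18 + √(12.18² + 2·4.98·35.7)] / 4.98 = (12.18 + 22.45) / 4.98 = 6.953 s.
At impact: v_y = v_y0 − g t = −22.45 m/s; vₓ = 23.20 m/s.
Angle below horizontal: arctan(|v_y|/vₓ) = arctan(22.45/23.20) = 44.06°.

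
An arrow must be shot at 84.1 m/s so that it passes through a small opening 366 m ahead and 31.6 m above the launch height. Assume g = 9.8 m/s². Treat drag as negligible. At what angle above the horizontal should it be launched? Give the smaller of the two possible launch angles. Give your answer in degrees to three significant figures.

Trajectory: y = x tanθ − g x² (1 + tan²θ)/(2v₀²). With x = 366, y = 31.6, v₀ = 84.1, g = 9.80:
92.80 tan²θ − 366 tanθ + (124.4) = 0.
tanθ = [366 ± √(366² − 4 × 92.80 × (124.4))] / (2 × 92.80) = (366 ± 296.3) / 185.6, giving tanθ = 0.3757 or 3.568.
θ = 20.59° or 74.34°; the smaller is 20.59°.

20.6°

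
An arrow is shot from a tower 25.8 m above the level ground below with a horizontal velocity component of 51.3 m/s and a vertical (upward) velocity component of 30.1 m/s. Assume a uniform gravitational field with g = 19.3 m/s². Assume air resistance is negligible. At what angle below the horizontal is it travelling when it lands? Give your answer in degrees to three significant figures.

40.4°

With up positive and y = 0 at the ground: y(t) = 25.8 + (30.10) t − 9.650 t². Setting y = 0 and taking the positive root: t = [30.10 + √(30.10² + 2·19.3·25.8)] / 19.3 = (30.10 + 43.61) / 19.3 = 3.819 s.
At impact: v_y = v_y0 − g t = −43.61 m/s; vₓ = 51.30 m/s.
Angle below horizontal: arctan(|v_y|/vₓ) = arctan(43.61/51.30) = 40.37°.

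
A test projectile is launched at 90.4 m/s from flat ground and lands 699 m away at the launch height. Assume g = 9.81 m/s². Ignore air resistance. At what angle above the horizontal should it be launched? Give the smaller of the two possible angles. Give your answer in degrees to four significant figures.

R = v₀² sin 2θ / g gives sin 2θ = gR/v₀² = 9.81·699/90.4² = 0.8391.
2θ = 57.04° or 180° − 57.04° = 123.0°, so θ = 28.52° or 61.48°.
The smaller angle is 28.52°.

28.52°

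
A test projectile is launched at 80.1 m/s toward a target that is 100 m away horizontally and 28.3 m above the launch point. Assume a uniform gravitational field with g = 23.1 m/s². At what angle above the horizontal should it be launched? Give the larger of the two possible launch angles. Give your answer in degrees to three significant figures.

Trajectory: y = x tanθ − g x² (1 + tan²θ)/(2v₀²). With x = 100, y = 28.3, v₀ = 80.1, g = 23.1:
18.00 tan²θ − 100 tanθ + (46.30) = 0.
tanθ = [100 ± √(100² − 4 × 18.00 × (46.30))] / (2 × 18.00) = (100 ± 81.65) / 36.00, giving tanθ = 0.5098 or 5.045.
θ = 27.01° or 78.79°; the larger is 78.79°.

78.8°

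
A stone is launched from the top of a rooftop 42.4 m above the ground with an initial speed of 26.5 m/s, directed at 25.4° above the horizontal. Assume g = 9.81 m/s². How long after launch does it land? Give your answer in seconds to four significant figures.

vₓ = 26.50 cos 25.4° = 23.94 m/s; v_y0 = 26.50 sin 25.4° = 11.37 m/s.
With up positive and y = 0 at the ground: y(t) = 42.4 + (11.37) t − 4.905 t². Setting y = 0 and taking the positive root: t = [11.37 + √(11.37² + 2·9.81·42.4)] / 9.81 = (11.37 + 31.00) / 9.81 = 4.319 s.

4.319 s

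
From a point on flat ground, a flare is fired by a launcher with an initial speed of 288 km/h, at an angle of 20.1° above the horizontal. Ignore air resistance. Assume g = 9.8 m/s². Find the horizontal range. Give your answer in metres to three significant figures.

422 m

Convert: 288 km/h = 288/3.6 = 80.00 m/s.
Horizontal component vₓ = 80.00 cos 20.1° = 75.13 m/s; vertical v_y0 = 80.00 sin 20.1° = 27.49 m/s.
Time aloft: T = 2 v_y0 / g = 2 × 27.49 / 9.80 = 5.611 s.
Range: R = vₓ T = 75.13 × 5.611 = 421.5 m.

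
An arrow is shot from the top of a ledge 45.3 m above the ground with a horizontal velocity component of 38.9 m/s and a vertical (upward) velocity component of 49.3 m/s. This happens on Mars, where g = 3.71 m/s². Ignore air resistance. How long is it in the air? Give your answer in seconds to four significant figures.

27.47 s

With up positive and y = 0 at the ground: y(t) = 45.3 + (49.30) t − 1.855 t². Setting y = 0 and taking the positive root: t = [49.30 + √(49.30² + 2·3.71·45.3)] / 3.71 = (49.30 + 52.60) / 3.71 = 27.47 s.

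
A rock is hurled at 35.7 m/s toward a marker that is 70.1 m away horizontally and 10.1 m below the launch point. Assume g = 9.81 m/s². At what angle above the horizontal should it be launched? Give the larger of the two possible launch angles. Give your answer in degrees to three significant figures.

74.4°

Trajectory: y = x tanθ − g x² (1 + tan²θ)/(2v₀²). With x = 70.1, y = −10.1, v₀ = 35.7, g = 9.81:
18.91 tan²θ − 70.1 tanθ + (8.812) = 0.
tanθ = [70.1 ± √(70.1² − 4 × 18.91 × (8.812))] / (2 × 18.91) = (70.1 ± 65.17) / 37.82, giving tanθ = 0.1303 or 3.576.
θ = 7.423° or 74.38°; the larger is 74.38°.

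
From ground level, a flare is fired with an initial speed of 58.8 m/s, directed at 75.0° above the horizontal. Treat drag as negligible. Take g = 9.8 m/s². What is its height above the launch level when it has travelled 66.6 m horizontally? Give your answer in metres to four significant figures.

Resolve: vₓ = 58.80 cos 75.0° = 15.22 m/s and v_y0 = 58.80 sin 75.0° = 56.80 m/s.
At x = 66.6 m, t = x/vₓ = 66.6/15.22 = 4.376 s.
Height: y = v_y0 t − ½ g t² = 56.80 × 4.376 − 4.900 × 4.376² = 248.6 − 93.84 = 154.7 m.

154.7 m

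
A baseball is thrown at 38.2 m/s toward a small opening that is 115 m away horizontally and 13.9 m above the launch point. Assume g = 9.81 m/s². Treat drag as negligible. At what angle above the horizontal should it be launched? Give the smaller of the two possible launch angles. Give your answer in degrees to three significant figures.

34.7°

Trajectory: y = x tanθ − g x² (1 + tan²θ)/(2v₀²). With x = 115, y = 13.9, v₀ = 38.2, g = 9.81:
44.45 tan²θ − 115 tanθ + (58.35) = 0.
tanθ = [115 ± √(115² − 4 × 44.45 × (58.35))] / (2 × 44.45) = (115 ± 53.37) / 88.91, giving tanθ = 0.6931 or 1.894.
θ = 34.73° or 62.16°; the smaller is 34.73°.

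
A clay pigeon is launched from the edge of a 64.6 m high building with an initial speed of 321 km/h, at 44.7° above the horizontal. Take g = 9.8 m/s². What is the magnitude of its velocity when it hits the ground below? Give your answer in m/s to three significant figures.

Convert: 321 km/h = 321/3.6 = 89.17 m/s.
Horizontal component vₓ = 89.17 cos 44.7° = 63.38 m/s; vertical v_y0 = 89.17 sin 44.7° = 62.72 m/s.
Vertical motion (up positive, ground at y = 0): 4.900 t² − (62.72) t − 64.6 = 0, so t = (62.72 + √(62.72² + 2·9.80·64.6)) / 9.80 = (62.72 + 72.11) / 9.80 = 13.76 s.
Vertical velocity at impact: v_y = v_y0 − g t = 62.72 − 9.80 × 13.76 = −72.11 m/s.
Speed: |v| = √(vₓ² + v_y²) = √(63.38² + 72.11²) = 96.00 m/s.

96.0 m/s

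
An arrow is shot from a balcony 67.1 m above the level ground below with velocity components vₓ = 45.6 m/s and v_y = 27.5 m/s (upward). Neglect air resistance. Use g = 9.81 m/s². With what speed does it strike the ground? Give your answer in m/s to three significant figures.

The projectile lands when y = 67.1 + (27.50) t − ½·9.81·t² = 0. Positive root: t = (27.50 + √(27.50² + 2·9.81·67.1)) / 9.81 = (27.50 + 45.53) / 9.81 = 7.444 s.
Vertical velocity at impact: v_y = v_y0 − g t = 27.50 − 9.81 × 7.444 = −45.53 m/s.
Speed: |v| = √(vₓ² + v_y²) = √(45.60² + 45.53²) = 64.44 m/s.

64.4 m/s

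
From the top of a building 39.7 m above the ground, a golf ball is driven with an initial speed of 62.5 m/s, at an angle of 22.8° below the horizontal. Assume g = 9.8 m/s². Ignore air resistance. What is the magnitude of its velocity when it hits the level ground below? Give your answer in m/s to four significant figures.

68.44 m/s

Horizontal component vₓ = 62.50 cos 22.8° = 57.62 m/s; vertical v_y0 = −24.22 m/s (downward).
With up positive and y = 0 at the ground: y(t) = 39.7 + (−24.22) t − 4.900 t². Setting y = 0 and taking the positive root: t = [−24.22 + √(24.22² + 2·9.80·39.7)] / 9.80 = (−24.22 + 36.94) / 9.80 = 1.298 s.
Vertical velocity at impact: v_y = v_y0 − g t = −24.22 − 9.80 × 1.298 = −36.94 m/s.
Speed: |v| = √(vₓ² + v_y²) = √(57.62² + 36.94²) = 68.44 m/s.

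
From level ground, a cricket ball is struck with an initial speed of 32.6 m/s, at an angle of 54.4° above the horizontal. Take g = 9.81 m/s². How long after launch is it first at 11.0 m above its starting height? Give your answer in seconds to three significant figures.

Horizontal component vₓ = 32.60 cos 54.4° = 18.98 m/s; vertical v_y0 = 32.60 sin 54.4° = 26.51 m/s.
Require v_y0 t − ½ g t² = 11.0, i.e. 4.905 t² − 26.51 t + 11.0 = 0.
t = [26.51 ± √(26.51² − 2·9.81·11.0)] / 9.81 = (26.51 ± 22.06) / 9.81, so t = 0.4529 s or t = 4.951 s.
The first (ascending) time is 0.4529 s.

0.453 s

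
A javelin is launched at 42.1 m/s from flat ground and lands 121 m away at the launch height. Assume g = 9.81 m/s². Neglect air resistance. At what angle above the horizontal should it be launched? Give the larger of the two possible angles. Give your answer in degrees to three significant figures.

From R = (v₀²/g) sin 2θ: sin 2θ = 9.81 × 121 / 1772.4 = 0.6697.
2θ = 42.05° or 180° − 42.05° = 138.0°, so θ = 21.02° or 68.98°.
The larger angle is 68.98°.

69.0°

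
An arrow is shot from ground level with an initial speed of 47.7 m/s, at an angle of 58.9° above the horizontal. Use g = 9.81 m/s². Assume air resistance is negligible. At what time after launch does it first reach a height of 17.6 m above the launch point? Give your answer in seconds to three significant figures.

0.456 s

Resolve: vₓ = 47.70 cos 58.9° = 24.64 m/s and v_y0 = 47.70 sin 58.9° = 40.84 m/s.
Height y(t) = 40.84 t − 4.905 t² = 17.6 gives 4.905 t² − 40.84 t + 17.6 = 0.
t = [40.84 ± √(40.84² − 2·9.81·17.6)] / 9.81 = (40.84 ± 36.37) / 9.81, so t = 0.4559 s or t = 7.871 s.
The first (ascending) time is 0.4559 s.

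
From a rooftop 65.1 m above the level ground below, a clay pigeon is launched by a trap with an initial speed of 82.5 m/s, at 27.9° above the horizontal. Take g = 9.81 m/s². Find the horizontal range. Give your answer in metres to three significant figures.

678 m

Components: vₓ = 82.50 cos 27.9° = 72.91 m/s, v_y0 = 82.50 sin 27.9° = 38.60 m/s.
The projectile lands when y = 65.1 + (38.60) t − ½·9.81·t² = 0. Positive root: t = (38.60 + √(38.60² + 2·9.81·65.1)) / 9.81 = (38.60 + 52.61) / 9.81 = 9.298 s.
Horizontal distance: R = vₓ t = 72.91 × 9.298 = 677.9 m.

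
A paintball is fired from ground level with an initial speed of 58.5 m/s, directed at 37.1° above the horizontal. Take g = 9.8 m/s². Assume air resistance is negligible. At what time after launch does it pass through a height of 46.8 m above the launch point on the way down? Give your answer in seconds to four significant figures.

5.449 s

vₓ = 58.50 cos 37.1° = 46.66 m/s; v_y0 = 58.50 sin 37.1° = 35.29 m/s.
Height y(t) = 35.29 t − 4.900 t² = 46.8 gives 4.900 t² − 35.29 t + 46.8 = 0.
Quadratic formula: t = (35.29 ± √327.94) / 9.80 = (35.29 ± 18.11) / 9.80 → t = 1.753 s or 5.449 s.
The descending-branch root is 5.449 s.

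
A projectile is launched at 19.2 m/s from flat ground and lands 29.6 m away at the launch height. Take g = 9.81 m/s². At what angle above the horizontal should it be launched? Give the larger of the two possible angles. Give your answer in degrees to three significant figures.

R = v₀² sin 2θ / g gives sin 2θ = gR/v₀² = 9.81·29.6/19.2² = 0.7877.
2θ = 51.97° or 180° − 51.97° = 128.0°, so θ = 25.99° or 64.01°.
The larger angle is 64.01°.

64.0°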